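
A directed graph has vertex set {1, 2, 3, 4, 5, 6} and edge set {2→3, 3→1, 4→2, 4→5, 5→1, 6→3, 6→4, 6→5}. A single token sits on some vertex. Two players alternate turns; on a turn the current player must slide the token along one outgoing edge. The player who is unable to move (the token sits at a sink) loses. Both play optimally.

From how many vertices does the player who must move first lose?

Positions with no move are L. A position that does have a move is losing for the player to move precisely when every available move leads to a winning position for the opponent. Fill in the labels:
Every edge goes from a vertex to one that appears earlier in the order 1, 3, 2, 5, 4, 6, so processing vertices in that order labels each vertex after all of its successors.
1: no outgoing edge → L
3: W (go to 1, an L position)
2: L (sole option 3(W) is W)
5: W (go to 1, an L position)
4: W (go to 2, an L position)
6: L (options 4(W), 5(W), 3(W) are all W)
The L vertices are 1, 2, 6; that is 3 in all.

3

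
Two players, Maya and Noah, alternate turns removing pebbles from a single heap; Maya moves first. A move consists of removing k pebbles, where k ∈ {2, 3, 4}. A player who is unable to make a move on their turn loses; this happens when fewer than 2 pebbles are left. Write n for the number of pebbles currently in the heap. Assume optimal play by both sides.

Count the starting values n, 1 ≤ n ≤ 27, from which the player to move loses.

Work bottom-up. With no move the player to move loses. Otherwise the position is W if at least one move leads to an L position for the opponent, and L if every move leads to a W.
n=0: no move → L
n=1: no move → L
n=2: reaches L-position 0 → W
n=3: reaches L-position 1 → W
n=4: reaches L-position 1 → W
n=5: reaches L-position 1 → W
n=6: only reaches 4(W), 3(W), 2(W), all W → L
n=7: only reaches 5(W), 4(W), 3(W), all W → L
n=8: reaches L-position 6 → W
n=9: reaches L-position 7 → W
n=10: reaches L-position 7 → W
n=11: reaches L-position 7 → W
n=12: only reaches 10(W), 9(W), 8(W), all W → L
n=13: only reaches 11(W), 10(W), 9(W), all W → L
n=14: reaches L-position 12 → W
n=15: reaches L-position 13 → W
n=16: reaches L-position 13 → W
n=17: reaches L-position 13 → W
n=18: only reaches 16(W), 15(W), 14(W), all W → L
n=19: only reaches 17(W), 16(W), 15(W), all W → L
n=20: reaches L-position 18 → W
n=21: reaches L-position 19 → W
n=22: reaches L-position 19 → W
n=23: reaches L-position 19 → W
n=24: only reaches 22(W), 21(W), 20(W), all W → L
n=25: only reaches 23(W), 22(W), 21(W), all W → L
n=26: reaches L-position 24 → W
n=27: reaches L-position 25 → W
L entries with 1 ≤ n ≤ 27 (n=0 is outside the asked range and is not counted): n = 1, 6, 7, 12, 13, 18, 19, 24, 25; that makes 9.

9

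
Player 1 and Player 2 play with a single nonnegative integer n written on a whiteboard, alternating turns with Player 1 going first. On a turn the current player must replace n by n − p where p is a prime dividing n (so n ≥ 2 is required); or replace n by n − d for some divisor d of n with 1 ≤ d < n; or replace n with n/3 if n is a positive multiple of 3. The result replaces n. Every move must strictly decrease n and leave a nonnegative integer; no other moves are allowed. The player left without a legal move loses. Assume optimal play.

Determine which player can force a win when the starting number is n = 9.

Player 2 wins.

Work bottom-up. With no move the player to move loses. Otherwise the position is W if at least one move leads to an L position for the opponent, and L if every move leads to a W.
n=0: no move → L
n=1: no move → L
n=2: →0(L), so W
n=3: →0(L), so W
n=4: →2(W), 3(W) — all W, so L
n=5: →0(L), so W
n=6: →4(L), so W
n=7: →0(L), so W
n=8: →4(L), so W
n=9: →3(W), 6(W), 8(W) — all W, so L
Every move from 9 reaches a W position, so the mover loses.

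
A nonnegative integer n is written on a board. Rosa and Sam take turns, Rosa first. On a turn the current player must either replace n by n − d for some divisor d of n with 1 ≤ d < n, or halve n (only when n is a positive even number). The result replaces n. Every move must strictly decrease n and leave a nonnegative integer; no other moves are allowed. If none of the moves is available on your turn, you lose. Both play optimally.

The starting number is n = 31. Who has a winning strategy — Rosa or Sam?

Sam wins.

Label each position W (a win for the player to move) or L (a loss). A position with no legal move is L; any other position is W exactly when some move reaches an L, and L when every move reaches a W.
n=0: no move → L
n=1: no move → L
n=2: reaches L-position 1 → W
n=3: only reaches 2(W), which is W → L
n=4: reaches L-position 3 → W
n=5: only reaches 4(W), which is W → L
n=6: reaches L-position 3 → W
n=7: only reaches 6(W), which is W → L
n=8: reaches L-position 7 → W
n=9: only reaches 6(W), 8(W), all W → L
n=10: reaches L-position 5 → W
n=11: only reaches 10(W), which is W → L
n=12: reaches L-position 9 → W
n=13: only reaches 12(W), which is W → L
n=14: reaches L-position 7 → W
n=15: only reaches 10(W), 12(W), 14(W), all W → L
n=16: reaches L-position 15 → W
n=17: only reaches 16(W), which is W → L
n=18: reaches L-position 9 → W
n=19: only reaches 18(W), which is W → L
n=20: reaches L-position 15 → W
n=21: only reaches 14(W), 18(W), 20(W), all W → L
n=22: reaches L-position 11 → W
n=23: only reaches 22(W), which is W → L
n=24: reaches L-position 21 → W
n=25: only reaches 20(W), 24(W), all W → L
n=26: reaches L-position 13 → W
n=27: only reaches 18(W), 24(W), 26(W), all W → L
n=28: reaches L-position 21 → W
n=29: only reaches 28(W), which is W → L
n=30: reaches L-position 15 → W
n=31: only reaches 30(W), which is W → L
Every move from 31 reaches a W position, so the mover loses.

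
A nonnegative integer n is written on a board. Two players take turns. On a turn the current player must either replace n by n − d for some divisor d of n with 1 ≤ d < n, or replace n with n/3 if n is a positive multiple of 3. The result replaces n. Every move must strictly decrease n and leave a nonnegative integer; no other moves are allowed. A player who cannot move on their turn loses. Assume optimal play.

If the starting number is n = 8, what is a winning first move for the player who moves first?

Move to 4.

Positions with no move are L. A position that does have a move is losing for the player to move precisely when every available move leads to a winning position for the opponent. Fill in the labels:
n=0: no move → L
n=1: no move → L
n=2: can move to 1, which is L ⇒ W
n=3: can move to 1, which is L ⇒ W
n=4: moves to 2(W), 3(W); every one is W ⇒ L
n=5: can move to 4, which is L ⇒ W
n=6: can move to 4, which is L ⇒ W
n=7: the only move is to 6(W), a W ⇒ L
n=8: can move to 4, which is L ⇒ W
From 8, the L positions reachable in one move are: 4, 7. Any move reaching one of these is winning.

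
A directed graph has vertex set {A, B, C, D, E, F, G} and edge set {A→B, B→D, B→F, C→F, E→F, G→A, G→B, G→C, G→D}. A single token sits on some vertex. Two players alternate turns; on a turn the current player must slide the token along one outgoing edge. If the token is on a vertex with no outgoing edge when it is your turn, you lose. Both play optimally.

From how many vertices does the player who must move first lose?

3

Compute win/loss labels from the base case upward. A position with no move is L. Any other position is W if it can reach an L in one move, else L.
Every edge goes from a vertex to one that appears earlier in the order F, D, C, B, E, A, G, so processing vertices in that order labels each vertex after all of its successors.
F: no outgoing edge → L
D: no outgoing edge → L
C: →F(L), so W
B: →D(L), so W
E: →F(L), so W
A: →B(W) only, which is W, so L
G: →A(L), so W
The L vertices are A, D, F; that is 3 in all.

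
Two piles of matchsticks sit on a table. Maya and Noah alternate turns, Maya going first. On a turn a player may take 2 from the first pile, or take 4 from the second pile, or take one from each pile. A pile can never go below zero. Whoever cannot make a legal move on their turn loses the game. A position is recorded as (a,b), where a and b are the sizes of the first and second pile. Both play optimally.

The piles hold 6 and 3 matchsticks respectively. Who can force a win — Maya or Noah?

Noah wins.

Use the standard recursion: the mover loses at a terminal position; elsewhere, the mover wins exactly when some move hands the opponent an L position.
No move ever increases a pile, so every position that can arise here has a ≤ 6 and b ≤ 3; it is enough to label the cells with 0 ≤ a ≤ 6 and 0 ≤ b ≤ 3.
Every move lowers a or b (never raises either), so fill the grid row by row in increasing a, and left to right within a row: each cell's successors are then already labelled.
      b=0  b=1  b=2  b=3
a=0:    L    L    L    L
a=1:    L    W    W    W
a=2:    W    W    W    W
a=3:    W    L    L    L
a=4:    L    L    W    W
a=5:    L    W    W    W
a=6:    W    W    L    L
Cells with no legal move (terminal, hence L): (0,0), (0,1), (0,2), (0,3), (1,0).
The remaining L cells, each justified by listing all of its moves:
(3,1): moves to (1,1)(W), (2,0)(W); every one is W ⇒ L
(3,2): moves to (1,2)(W), (2,1)(W); every one is W ⇒ L
(3,3): moves to (1,3)(W), (2,2)(W); every one is W ⇒ L
(4,0): the only move is to (2,0)(W), a W ⇒ L
(4,1): moves to (2,1)(W), (3,0)(W); every one is W ⇒ L
(5,0): the only move is to (3,0)(W), a W ⇒ L
(6,2): moves to (4,2)(W), (5,1)(W); every one is W ⇒ L
(6,3): moves to (4,3)(W), (5,2)(W); every one is W ⇒ L
Every other cell has at least one move into one of the L cells above, so it is W.
Every move from (6,3) reaches a W position, so the mover loses.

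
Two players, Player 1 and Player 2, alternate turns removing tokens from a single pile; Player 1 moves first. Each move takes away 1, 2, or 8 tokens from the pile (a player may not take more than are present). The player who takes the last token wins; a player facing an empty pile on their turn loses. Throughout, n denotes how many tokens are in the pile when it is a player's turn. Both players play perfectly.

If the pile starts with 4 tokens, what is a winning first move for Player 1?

Compute win/loss labels from the base case upward. A position with no move is L. Any other position is W if it can reach an L in one move, else L.
n=0: no move → L
n=1: W (go to 0, an L position)
n=2: W (go to 0, an L position)
n=3: L (options 2(W), 1(W) are all W)
n=4: W (go to 3, an L position)
From 4, the L positions reachable in one move are: 3.

Remove 1, leaving 3.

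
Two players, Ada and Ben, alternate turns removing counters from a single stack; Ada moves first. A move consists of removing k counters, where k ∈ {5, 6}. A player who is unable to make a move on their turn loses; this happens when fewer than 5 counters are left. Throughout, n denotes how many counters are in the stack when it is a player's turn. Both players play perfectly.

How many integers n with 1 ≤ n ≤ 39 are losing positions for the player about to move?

Work bottom-up. With no move the player to move loses. Otherwise the position is W if at least one move leads to an L position for the opponent, and L if every move leads to a W.
n=0: no move → L
n=1: no move → L
n=2: no move → L
n=3: no move → L
n=4: no move → L
n=5: →0(L), so W
n=6: →1(L), so W
n=7: →2(L), so W
n=8: →3(L), so W
n=9: →4(L), so W
n=10: →4(L), so W
n=11: →6(W), 5(W) — all W, so L
n=12: →7(W), 6(W) — all W, so L
n=13: →8(W), 7(W) — all W, so L
n=14: →9(W), 8(W) — all W, so L
n=15: →10(W), 9(W) — all W, so L
n=16: →11(L), so W
n=17: →12(L), so W
n=18: →13(L), so W
n=19: →14(L), so W
n=20: →15(L), so W
n=21: →15(L), so W
n=22: →17(W), 16(W) — all W, so L
n=23: →18(W), 17(W) — all W, so L
n=24: →19(W), 18(W) — all W, so L
n=25: →20(W), 19(W) — all W, so L
n=26: →21(W), 20(W) — all W, so L
n=27: →22(L), so W
n=28: →23(L), so W
n=29: →24(L), so W
n=30: →25(L), so W
n=31: →26(L), so W
n=32: →26(L), so W
n=33: →28(W), 27(W) — all W, so L
n=34: →29(W), 28(W) — all W, so L
n=35: →30(W), 29(W) — all W, so L
n=36: →31(W), 30(W) — all W, so L
n=37: →32(W), 31(W) — all W, so L
n=38: →33(L), so W
n=39: →34(L), so W
L entries with 1 ≤ n ≤ 39 (n=0 is outside the asked range and is not counted): n = 1, 2, 3, 4, 11, 12, 13, 14, 15, 22, 23, 24, 25, 26, 33, 34, 35, 36, 37; that makes 19.

19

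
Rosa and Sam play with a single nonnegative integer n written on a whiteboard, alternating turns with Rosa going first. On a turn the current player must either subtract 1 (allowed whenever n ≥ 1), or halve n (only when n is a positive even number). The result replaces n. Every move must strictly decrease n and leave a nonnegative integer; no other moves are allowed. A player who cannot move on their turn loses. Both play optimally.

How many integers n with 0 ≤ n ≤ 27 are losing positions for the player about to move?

Work bottom-up. With no move the player to move loses. Otherwise the position is W if at least one move leads to an L position for the opponent, and L if every move leads to a W.
n=0: no move → L
n=1: →0(L), so W
n=2: →1(W) only, which is W, so L
n=3: →2(L), so W
n=4: →2(L), so W
n=5: →4(W) only, which is W, so L
n=6: →5(L), so W
n=7: →6(W) only, which is W, so L
n=8: →7(L), so W
n=9: →8(W) only, which is W, so L
n=10: →5(L), so W
n=11: →10(W) only, which is W, so L
n=12: →11(L), so W
n=13: →12(W) only, which is W, so L
n=14: →7(L), so W
n=15: →14(W) only, which is W, so L
n=16: →15(L), so W
n=17: →16(W) only, which is W, so L
n=18: →9(L), so W
n=19: →18(W) only, which is W, so L
n=20: →19(L), so W
n=21: →20(W) only, which is W, so L
n=22: →11(L), so W
n=23: →22(W) only, which is W, so L
n=24: →23(L), so W
n=25: →24(W) only, which is W, so L
n=26: →13(L), so W
n=27: →26(W) only, which is W, so L
L entries with 0 ≤ n ≤ 27: n = 0, 2, 5, 7, 9, 11, 13, 15, 17, 19, 21, 23, 25, 27; that makes 14.

14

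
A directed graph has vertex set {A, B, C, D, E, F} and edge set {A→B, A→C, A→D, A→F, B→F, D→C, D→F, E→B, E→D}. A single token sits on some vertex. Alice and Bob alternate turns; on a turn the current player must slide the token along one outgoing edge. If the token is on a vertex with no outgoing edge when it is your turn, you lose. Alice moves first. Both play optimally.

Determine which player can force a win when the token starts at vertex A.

Classify positions by backward induction: terminal positions (no move available) are L. From any other position, the mover wins iff some move reaches an L.
Every edge goes from a vertex to one that appears earlier in the order C, F, D, B, A, E, so processing vertices in that order labels each vertex after all of its successors.
C: no outgoing edge → L
F: no outgoing edge → L
D: can move to F, which is L ⇒ W
B: can move to F, which is L ⇒ W
A: can move to F, which is L ⇒ W
E: moves to B(W), D(W); every one is W ⇒ L
From A Alice can move to F, reaching an L position.

Alice wins.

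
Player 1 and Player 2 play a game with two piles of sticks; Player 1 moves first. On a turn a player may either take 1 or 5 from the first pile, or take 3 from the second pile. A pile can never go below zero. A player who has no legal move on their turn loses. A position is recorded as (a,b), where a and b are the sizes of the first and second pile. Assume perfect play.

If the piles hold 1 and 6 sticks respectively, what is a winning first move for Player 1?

Move to (0,6).

Compute win/loss labels from the base case upward. A position with no move is L. Any other position is W if it can reach an L in one move, else L.
No move ever increases a pile, so every position that can arise here has a ≤ 1 and b ≤ 6; it is enough to label the cells with 0 ≤ a ≤ 1 and 0 ≤ b ≤ 6.
Every move lowers a or b (never raises either), so fill the grid row by row in increasing a, and left to right within a row: each cell's successors are then already labelled.
      b=0  b=1  b=2  b=3  b=4  b=5  b=6
a=0:    L    L    L    W    W    W    L
a=1:    W    W    W    L    L    L    W
Cells with no legal move (terminal, hence L): (0,0), (0,1), (0,2).
The remaining L cells, each justified by listing all of its moves:
(0,6): L (sole option (0,3)(W) is W)
(1,3): L (options (0,3)(W), (1,0)(W) are all W)
(1,4): L (options (0,4)(W), (1,1)(W) are all W)
(1,5): L (options (0,5)(W), (1,2)(W) are all W)
Every other cell has at least one move into one of the L cells above, so it is W.
From (1,6), the L positions reachable in one move are: (0,6), (1,3). Any move reaching one of these is winning.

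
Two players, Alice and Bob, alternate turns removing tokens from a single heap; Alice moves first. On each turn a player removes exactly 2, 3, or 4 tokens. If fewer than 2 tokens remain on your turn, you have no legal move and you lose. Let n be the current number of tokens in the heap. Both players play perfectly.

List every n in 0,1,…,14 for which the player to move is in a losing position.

Positions with no move are L. A position that does have a move is losing for the player to move precisely when every available move leads to a winning position for the opponent. Fill in the labels:
n=0: no move → L
n=1: no move → L
n=2: can move to 0, which is L ⇒ W
n=3: can move to 1, which is L ⇒ W
n=4: can move to 1, which is L ⇒ W
n=5: can move to 1, which is L ⇒ W
n=6: moves to 4(W), 3(W), 2(W); every one is W ⇒ L
n=7: moves to 5(W), 4(W), 3(W); every one is W ⇒ L
n=8: can move to 6, which is L ⇒ W
n=9: can move to 7, which is L ⇒ W
n=10: can move to 7, which is L ⇒ W
n=11: can move to 7, which is L ⇒ W
n=12: moves to 10(W), 9(W), 8(W); every one is W ⇒ L
n=13: moves to 11(W), 10(W), 9(W); every one is W ⇒ L
n=14: can move to 12, which is L ⇒ W
The losing starting values of n are exactly the entries labelled L in this table (6 of them).

0, 1, 6, 7, 12, 13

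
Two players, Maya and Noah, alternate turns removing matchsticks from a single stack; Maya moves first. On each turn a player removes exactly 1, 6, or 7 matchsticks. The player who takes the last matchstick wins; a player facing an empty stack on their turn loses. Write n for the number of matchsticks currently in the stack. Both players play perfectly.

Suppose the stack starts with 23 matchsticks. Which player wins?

Maya wins.

Classify positions by backward induction: terminal positions (no move available) are L. From any other position, the mover wins iff some move reaches an L.
n=0: no move → L
n=1: W (go to 0, an L position)
n=2: L (sole option 1(W) is W)
n=3: W (go to 2, an L position)
n=4: L (sole option 3(W) is W)
n=5: W (go to 4, an L position)
n=6: W (go to 0, an L position)
n=7: W (go to 0, an L position)
n=8: W (go to 2, an L position)
n=9: W (go to 2, an L position)
n=10: W (go to 4, an L position)
n=11: W (go to 4, an L position)
n=12: L (options 11(W), 6(W), 5(W) are all W)
n=13: W (go to 12, an L position)
n=14: L (options 13(W), 8(W), 7(W) are all W)
n=15: W (go to 14, an L position)
n=16: L (options 15(W), 10(W), 9(W) are all W)
n=17: W (go to 16, an L position)
n=18: W (go to 12, an L position)
n=19: W (go to 12, an L position)
n=20: W (go to 14, an L position)
n=21: W (go to 14, an L position)
n=22: W (go to 16, an L position)
n=23: W (go to 16, an L position)
From 23 Maya can remove 7, leaving 16, reaching an L position.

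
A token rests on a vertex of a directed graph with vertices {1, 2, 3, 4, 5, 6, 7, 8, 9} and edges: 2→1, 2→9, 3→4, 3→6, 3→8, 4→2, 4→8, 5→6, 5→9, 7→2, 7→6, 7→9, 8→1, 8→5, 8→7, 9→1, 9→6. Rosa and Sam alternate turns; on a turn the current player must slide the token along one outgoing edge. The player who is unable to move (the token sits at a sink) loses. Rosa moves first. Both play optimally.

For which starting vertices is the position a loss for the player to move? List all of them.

Compute win/loss labels from the base case upward. A position with no move is L. Any other position is W if it can reach an L in one move, else L.
Every edge goes from a vertex to one that appears earlier in the order 1, 6, 9, 2, 7, 5, 8, 4, 3, so processing vertices in that order labels each vertex after all of its successors.
1: no outgoing edge → L
6: no outgoing edge → L
9: can move to 6, which is L ⇒ W
2: can move to 1, which is L ⇒ W
7: can move to 6, which is L ⇒ W
5: can move to 6, which is L ⇒ W
8: can move to 1, which is L ⇒ W
4: moves to 8(W), 2(W); every one is W ⇒ L
3: can move to 4, which is L ⇒ W
The losing starting vertices are exactly the entries labelled L in this table (3 of them).

1, 4, 6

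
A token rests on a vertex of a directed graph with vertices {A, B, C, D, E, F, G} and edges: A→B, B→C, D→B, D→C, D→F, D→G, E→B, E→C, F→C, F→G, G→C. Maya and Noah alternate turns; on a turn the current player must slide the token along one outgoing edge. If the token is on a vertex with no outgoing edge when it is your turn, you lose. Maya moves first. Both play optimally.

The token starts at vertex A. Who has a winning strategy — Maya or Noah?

Noah wins.

Label each position W (a win for the player to move) or L (a loss). A position with no legal move is L; any other position is W exactly when some move reaches an L, and L when every move reaches a W.
Every edge goes from a vertex to one that appears earlier in the order C, G, B, F, D, A, E, so processing vertices in that order labels each vertex after all of its successors.
C: no outgoing edge → L
G: can move to C, which is L ⇒ W
B: can move to C, which is L ⇒ W
F: can move to C, which is L ⇒ W
D: can move to C, which is L ⇒ W
A: the only move is to B(W), a W ⇒ L
E: can move to C, which is L ⇒ W
The starting position A is L: whatever Maya does, the opponent receives a W position.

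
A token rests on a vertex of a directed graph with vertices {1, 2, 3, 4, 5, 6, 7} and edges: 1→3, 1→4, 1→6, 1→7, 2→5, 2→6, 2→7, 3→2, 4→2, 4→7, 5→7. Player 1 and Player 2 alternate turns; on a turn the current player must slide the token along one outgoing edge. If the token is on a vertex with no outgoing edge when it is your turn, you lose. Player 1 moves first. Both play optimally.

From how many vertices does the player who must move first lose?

Compute win/loss labels from the base case upward. A position with no move is L. Any other position is W if it can reach an L in one move, else L.
Every edge goes from a vertex to one that appears earlier in the order 6, 7, 5, 2, 3, 4, 1, so processing vertices in that order labels each vertex after all of its successors.
6: no outgoing edge → L
7: no outgoing edge → L
5: →7(L), so W
2: →7(L), so W
3: →2(W) only, which is W, so L
4: →7(L), so W
1: →3(L), so W
The L vertices are 3, 6, 7; that is 3 in all.

3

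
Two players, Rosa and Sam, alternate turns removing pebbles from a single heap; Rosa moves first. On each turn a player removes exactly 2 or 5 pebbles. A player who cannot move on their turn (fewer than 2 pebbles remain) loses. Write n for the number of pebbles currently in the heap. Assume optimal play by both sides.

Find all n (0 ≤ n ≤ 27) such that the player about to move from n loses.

Work bottom-up. With no move the player to move loses. Otherwise the position is W if at least one move leads to an L position for the opponent, and L if every move leads to a W.
n=0: no move → L
n=1: no move → L
n=2: can move to 0, which is L ⇒ W
n=3: can move to 1, which is L ⇒ W
n=4: the only move is to 2(W), a W ⇒ L
n=5: can move to 0, which is L ⇒ W
n=6: can move to 4, which is L ⇒ W
n=7: moves to 5(W), 2(W); every one is W ⇒ L
n=8: moves to 6(W), 3(W); every one is W ⇒ L
n=9: can move to 7, which is L ⇒ W
n=10: can move to 8, which is L ⇒ W
n=11: moves to 9(W), 6(W); every one is W ⇒ L
n=12: can move to 7, which is L ⇒ W
n=13: can move to 11, which is L ⇒ W
n=14: moves to 12(W), 9(W); every one is W ⇒ L
n=15: moves to 13(W), 10(W); every one is W ⇒ L
n=16: can move to 14, which is L ⇒ W
n=17: can move to 15, which is L ⇒ W
n=18: moves to 16(W), 13(W); every one is W ⇒ L
n=19: can move to 14, which is L ⇒ W
n=20: can move to 18, which is L ⇒ W
n=21: moves to 19(W), 16(W); every one is W ⇒ L
n=22: moves to 20(W), 17(W); every one is W ⇒ L
n=23: can move to 21, which is L ⇒ W
n=24: can move to 22, which is L ⇒ W
n=25: moves to 23(W), 20(W); every one is W ⇒ L
n=26: can move to 21, which is L ⇒ W
n=27: can move to 25, which is L ⇒ W
Reading off the rows marked L gives the requested list; there are 12 such values of n.

0, 1, 4, 7, 8, 11, 14, 15, 18, 21, 22, 25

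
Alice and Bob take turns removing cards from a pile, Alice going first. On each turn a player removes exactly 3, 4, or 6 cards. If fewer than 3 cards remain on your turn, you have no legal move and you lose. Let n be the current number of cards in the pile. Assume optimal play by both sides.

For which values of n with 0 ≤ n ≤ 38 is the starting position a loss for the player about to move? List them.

0, 1, 2, 9, 10, 11, 18, 19, 20, 27, 28, 29, 36, 37, 38

Classify positions by backward induction: terminal positions (no move available) are L. From any other position, the mover wins iff some move reaches an L.
n=0: no move → L
n=1: no move → L
n=2: no move → L
n=3: can move to 0, which is L ⇒ W
n=4: can move to 1, which is L ⇒ W
n=5: can move to 2, which is L ⇒ W
n=6: can move to 2, which is L ⇒ W
n=7: can move to 1, which is L ⇒ W
n=8: can move to 2, which is L ⇒ W
n=9: moves to 6(W), 5(W), 3(W); every one is W ⇒ L
n=10: moves to 7(W), 6(W), 4(W); every one is W ⇒ L
n=11: moves to 8(W), 7(W), 5(W); every one is W ⇒ L
n=12: can move to 9, which is L ⇒ W
n=13: can move to 10, which is L ⇒ W
n=14: can move to 11, which is L ⇒ W
n=15: can move to 11, which is L ⇒ W
n=16: can move to 10, which is L ⇒ W
n=17: can move to 11, which is L ⇒ W
n=18: moves to 15(W), 14(W), 12(W); every one is W ⇒ L
n=19: moves to 16(W), 15(W), 13(W); every one is W ⇒ L
n=20: moves to 17(W), 16(W), 14(W); every one is W ⇒ L
n=21: can move to 18, which is L ⇒ W
n=22: can move to 19, which is L ⇒ W
n=23: can move to 20, which is L ⇒ W
n=24: can move to 20, which is L ⇒ W
n=25: can move to 19, which is L ⇒ W
n=26: can move to 20, which is L ⇒ W
n=27: moves to 24(W), 23(W), 21(W); every one is W ⇒ L
n=28: moves to 25(W), 24(W), 22(W); every one is W ⇒ L
n=29: moves to 26(W), 25(W), 23(W); every one is W ⇒ L
n=30: can move to 27, which is L ⇒ W
n=31: can move to 28, which is L ⇒ W
n=32: can move to 29, which is L ⇒ W
n=33: can move to 29, which is L ⇒ W
n=34: can move to 28, which is L ⇒ W
n=35: can move to 29, which is L ⇒ W
n=36: moves to 33(W), 32(W), 30(W); every one is W ⇒ L
n=37: moves to 34(W), 33(W), 31(W); every one is W ⇒ L
n=38: moves to 35(W), 34(W), 32(W); every one is W ⇒ L
The losing starting values of n are exactly the entries labelled L in this table (15 of them).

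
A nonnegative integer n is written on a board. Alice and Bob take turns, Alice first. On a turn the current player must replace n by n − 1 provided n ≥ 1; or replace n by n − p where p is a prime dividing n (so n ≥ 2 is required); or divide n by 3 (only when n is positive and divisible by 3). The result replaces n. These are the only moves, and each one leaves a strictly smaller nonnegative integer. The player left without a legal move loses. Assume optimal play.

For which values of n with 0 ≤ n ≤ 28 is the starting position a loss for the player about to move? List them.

Build the W/L table. Terminal = L. A non-terminal position is W if it has a move to some L; otherwise it is L.
n=0: no move → L
n=1: W (go to 0, an L position)
n=2: W (go to 0, an L position)
n=3: W (go to 0, an L position)
n=4: L (options 2(W), 3(W) are all W)
n=5: W (go to 0, an L position)
n=6: W (go to 4, an L position)
n=7: W (go to 0, an L position)
n=8: L (options 6(W), 7(W) are all W)
n=9: W (go to 8, an L position)
n=10: W (go to 8, an L position)
n=11: W (go to 0, an L position)
n=12: W (go to 4, an L position)
n=13: W (go to 0, an L position)
n=14: L (options 7(W), 12(W), 13(W) are all W)
n=15: W (go to 14, an L position)
n=16: W (go to 14, an L position)
n=17: W (go to 0, an L position)
n=18: L (options 6(W), 15(W), 16(W), 17(W) are all W)
n=19: W (go to 0, an L position)
n=20: W (go to 18, an L position)
n=21: W (go to 14, an L position)
n=22: L (options 11(W), 20(W), 21(W) are all W)
n=23: W (go to 0, an L position)
n=24: W (go to 8, an L position)
n=25: L (options 20(W), 24(W) are all W)
n=26: W (go to 25, an L position)
n=27: L (options 9(W), 24(W), 26(W) are all W)
n=28: W (go to 27, an L position)
Reading off the rows marked L gives the requested list; there are 8 such values of n.

0, 4, 8, 14, 18, 22, 25, 27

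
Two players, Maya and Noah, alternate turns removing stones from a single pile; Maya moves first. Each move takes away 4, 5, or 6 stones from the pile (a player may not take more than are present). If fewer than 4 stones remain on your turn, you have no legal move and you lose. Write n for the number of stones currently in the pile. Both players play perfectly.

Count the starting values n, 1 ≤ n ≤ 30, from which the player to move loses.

12

Compute win/loss labels from the base case upward. A position with no move is L. Any other position is W if it can reach an L in one move, else L.
n=0: no move → L
n=1: no move → L
n=2: no move → L
n=3: no move → L
n=4: →0(L), so W
n=5: →1(L), so W
n=6: →2(L), so W
n=7: →3(L), so W
n=8: →3(L), so W
n=9: →3(L), so W
n=10: →6(W), 5(W), 4(W) — all W, so L
n=11: →7(W), 6(W), 5(W) — all W, so L
n=12: →8(W), 7(W), 6(W) — all W, so L
n=13: →9(W), 8(W), 7(W) — all W, so L
n=14: →10(L), so W
n=15: →11(L), so W
n=16: →12(L), so W
n=17: →13(L), so W
n=18: →13(L), so W
n=19: →13(L), so W
n=20: →16(W), 15(W), 14(W) — all W, so L
n=21: →17(W), 16(W), 15(W) — all W, so L
n=22: →18(W), 17(W), 16(W) — all W, so L
n=23: →19(W), 18(W), 17(W) — all W, so L
n=24: →20(L), so W
n=25: →21(L), so W
n=26: →22(L), so W
n=27: →23(L), so W
n=28: →23(L), so W
n=29: →23(L), so W
n=30: →26(W), 25(W), 24(W) — all W, so L
L entries with 1 ≤ n ≤ 30 (n=0 is outside the asked range and is not counted): n = 1, 2, 3, 10, 11, 12, 13, 20, 21, 22, 23, 30; that makes 12.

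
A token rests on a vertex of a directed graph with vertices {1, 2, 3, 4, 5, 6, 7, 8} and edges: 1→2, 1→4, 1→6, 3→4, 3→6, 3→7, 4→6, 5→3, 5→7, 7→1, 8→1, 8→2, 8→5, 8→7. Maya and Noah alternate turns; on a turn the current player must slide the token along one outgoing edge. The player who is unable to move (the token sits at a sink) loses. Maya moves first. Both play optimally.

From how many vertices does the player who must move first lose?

3

Positions with no move are L. A position that does have a move is losing for the player to move precisely when every available move leads to a winning position for the opponent. Fill in the labels:
Every edge goes from a vertex to one that appears earlier in the order 2, 6, 4, 1, 7, 3, 5, 8, so processing vertices in that order labels each vertex after all of its successors.
2: no outgoing edge → L
6: no outgoing edge → L
4: →6(L), so W
1: →6(L), so W
7: →1(W) only, which is W, so L
3: →7(L), so W
5: →7(L), so W
8: →7(L), so W
The L vertices are 2, 6, 7; that is 3 in all.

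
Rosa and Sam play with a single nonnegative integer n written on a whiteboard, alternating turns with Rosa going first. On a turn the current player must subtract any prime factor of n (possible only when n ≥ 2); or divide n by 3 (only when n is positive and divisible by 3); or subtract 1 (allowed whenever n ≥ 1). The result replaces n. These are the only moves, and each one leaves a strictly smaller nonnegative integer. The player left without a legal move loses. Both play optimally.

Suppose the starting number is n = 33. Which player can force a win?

Rosa wins.

Compute win/loss labels from the base case upward. A position with no move is L. Any other position is W if it can reach an L in one move, else L.
n=0: no move → L
n=1: reaches L-position 0 → W
n=2: reaches L-position 0 → W
n=3: reaches L-position 0 → W
n=4: only reaches 2(W), 3(W), all W → L
n=5: reaches L-position 0 → W
n=6: reaches L-position 4 → W
n=7: reaches L-position 0 → W
n=8: only reaches 6(W), 7(W), all W → L
n=9: reaches L-position 8 → W
n=10: reaches L-position 8 → W
n=11: reaches L-position 0 → W
n=12: reaches L-position 4 → W
n=13: reaches L-position 0 → W
n=14: only reaches 7(W), 12(W), 13(W), all W → L
n=15: reaches L-position 14 → W
n=16: reaches L-position 14 → W
n=17: reaches L-position 0 → W
n=18: only reaches 6(W), 15(W), 16(W), 17(W), all W → L
n=19: reaches L-position 0 → W
n=20: reaches L-position 18 → W
n=21: reaches L-position 14 → W
n=22: only reaches 11(W), 20(W), 21(W), all W → L
n=23: reaches L-position 0 → W
n=24: reaches L-position 8 → W
n=25: only reaches 20(W), 24(W), all W → L
n=26: reaches L-position 25 → W
n=27: only reaches 9(W), 24(W), 26(W), all W → L
n=28: reaches L-position 27 → W
n=29: reaches L-position 0 → W
n=30: reaches L-position 25 → W
n=31: reaches L-position 0 → W
n=32: only reaches 30(W), 31(W), all W → L
n=33: reaches L-position 22 → W
The starting position 33 is W: Rosa should move to 22, handing over an L position.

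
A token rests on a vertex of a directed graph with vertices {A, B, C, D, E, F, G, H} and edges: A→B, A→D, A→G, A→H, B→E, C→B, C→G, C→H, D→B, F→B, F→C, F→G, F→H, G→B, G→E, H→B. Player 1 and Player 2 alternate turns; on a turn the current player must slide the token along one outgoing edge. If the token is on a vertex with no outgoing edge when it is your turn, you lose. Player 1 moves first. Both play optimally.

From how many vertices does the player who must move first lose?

3

Use the standard recursion: the mover loses at a terminal position; elsewhere, the mover wins exactly when some move hands the opponent an L position.
Every edge goes from a vertex to one that appears earlier in the order E, B, G, H, C, D, F, A, so processing vertices in that order labels each vertex after all of its successors.
E: no outgoing edge → L
B: can move to E, which is L ⇒ W
G: can move to E, which is L ⇒ W
H: the only move is to B(W), a W ⇒ L
C: can move to H, which is L ⇒ W
D: the only move is to B(W), a W ⇒ L
F: can move to H, which is L ⇒ W
A: can move to D, which is L ⇒ W
The L vertices are D, E, H; that is 3 in all.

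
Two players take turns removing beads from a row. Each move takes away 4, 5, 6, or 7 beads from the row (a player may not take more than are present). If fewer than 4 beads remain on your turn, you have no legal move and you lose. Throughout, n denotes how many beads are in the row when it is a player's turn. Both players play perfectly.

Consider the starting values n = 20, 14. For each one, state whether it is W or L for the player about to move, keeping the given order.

Compute win/loss labels from the base case upward. A position with no move is L. Any other position is W if it can reach an L in one move, else L.
n=0: no move → L
n=1: no move → L
n=2: no move → L
n=3: no move → L
n=4: →0(L), so W
n=5: →1(L), so W
n=6: →2(L), so W
n=7: →3(L), so W
n=8: →3(L), so W
n=9: →3(L), so W
n=10: →3(L), so W
n=11: →7(W), 6(W), 5(W), 4(W) — all W, so L
n=12: →8(W), 7(W), 6(W), 5(W) — all W, so L
n=13: →9(W), 8(W), 7(W), 6(W) — all W, so L
n=14: →10(W), 9(W), 8(W), 7(W) — all W, so L
n=15: →11(L), so W
n=16: →12(L), so W
n=17: →13(L), so W
n=18: →14(L), so W
n=19: →14(L), so W
n=20: →14(L), so W

20: W, 14: L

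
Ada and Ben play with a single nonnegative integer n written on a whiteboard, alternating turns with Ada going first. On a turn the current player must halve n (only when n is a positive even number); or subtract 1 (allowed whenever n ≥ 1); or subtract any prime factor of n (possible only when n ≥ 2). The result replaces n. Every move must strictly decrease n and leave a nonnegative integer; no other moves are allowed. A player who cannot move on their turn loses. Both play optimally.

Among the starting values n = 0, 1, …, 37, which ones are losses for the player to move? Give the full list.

0, 4, 9, 14, 20, 24, 30, 34

Build the W/L table. Terminal = L. A non-terminal position is W if it has a move to some L; otherwise it is L.
n=0: no move → L
n=1: reaches L-position 0 → W
n=2: reaches L-position 0 → W
n=3: reaches L-position 0 → W
n=4: only reaches 2(W), 3(W), all W → L
n=5: reaches L-position 0 → W
n=6: reaches L-position 4 → W
n=7: reaches L-position 0 → W
n=8: reaches L-position 4 → W
n=9: only reaches 6(W), 8(W), all W → L
n=10: reaches L-position 9 → W
n=11: reaches L-position 0 → W
n=12: reaches L-position 9 → W
n=13: reaches L-position 0 → W
n=14: only reaches 7(W), 12(W), 13(W), all W → L
n=15: reaches L-position 14 → W
n=16: reaches L-position 14 → W
n=17: reaches L-position 0 → W
n=18: reaches L-position 9 → W
n=19: reaches L-position 0 → W
n=20: only reaches 10(W), 15(W), 18(W), 19(W), all W → L
n=21: reaches L-position 14 → W
n=22: reaches L-position 20 → W
n=23: reaches L-position 0 → W
n=24: only reaches 12(W), 21(W), 22(W), 23(W), all W → L
n=25: reaches L-position 20 → W
n=26: reaches L-position 24 → W
n=27: reaches L-position 24 → W
n=28: reaches L-position 14 → W
n=29: reaches L-position 0 → W
n=30: only reaches 15(W), 25(W), 27(W), 28(W), 29(W), all W → L
n=31: reaches L-position 0 → W
n=32: reaches L-position 30 → W
n=33: reaches L-position 30 → W
n=34: only reaches 17(W), 32(W), 33(W), all W → L
n=35: reaches L-position 30 → W
n=36: reaches L-position 34 → W
n=37: reaches L-position 0 → W
The losing starting values of n are exactly the entries labelled L in this table (8 of them).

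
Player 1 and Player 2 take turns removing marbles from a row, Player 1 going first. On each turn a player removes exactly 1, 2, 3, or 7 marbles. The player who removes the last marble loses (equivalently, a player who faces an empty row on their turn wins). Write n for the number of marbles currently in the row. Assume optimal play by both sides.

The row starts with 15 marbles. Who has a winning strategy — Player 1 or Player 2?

Player 1 wins.

Compute win/loss labels from the base case upward. A position with no move is W. Any other position is W if it can reach an L in one move, else L.
n=0: no move; the opponent has just taken the last marble and therefore loses → W
n=1: the only move is to 0(W), a W ⇒ L
n=2: can move to 1, which is L ⇒ W
n=3: can move to 1, which is L ⇒ W
n=4: can move to 1, which is L ⇒ W
n=5: moves to 4(W), 3(W), 2(W); every one is W ⇒ L
n=6: can move to 5, which is L ⇒ W
n=7: can move to 5, which is L ⇒ W
n=8: can move to 5, which is L ⇒ W
n=9: moves to 8(W), 7(W), 6(W), 2(W); every one is W ⇒ L
n=10: can move to 9, which is L ⇒ W
n=11: can move to 9, which is L ⇒ W
n=12: can move to 9, which is L ⇒ W
n=13: moves to 12(W), 11(W), 10(W), 6(W); every one is W ⇒ L
n=14: can move to 13, which is L ⇒ W
n=15: can move to 13, which is L ⇒ W
The starting position 15 is W: Player 1 should remove 2, leaving 13, handing over an L position.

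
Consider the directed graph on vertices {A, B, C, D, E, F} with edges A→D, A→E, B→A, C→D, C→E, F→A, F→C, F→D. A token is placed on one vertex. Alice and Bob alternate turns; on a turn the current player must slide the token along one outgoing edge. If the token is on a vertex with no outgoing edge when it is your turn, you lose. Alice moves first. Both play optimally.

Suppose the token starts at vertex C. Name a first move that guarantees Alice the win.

Move to D.

Work bottom-up. With no move the player to move loses. Otherwise the position is W if at least one move leads to an L position for the opponent, and L if every move leads to a W.
Every edge goes from a vertex to one that appears earlier in the order E, D, A, C, F, B, so processing vertices in that order labels each vertex after all of its successors.
E: no outgoing edge → L
D: no outgoing edge → L
A: reaches L-position D → W
C: reaches L-position D → W
F: reaches L-position D → W
B: only reaches A(W), which is W → L
From C, the L positions reachable in one move are: D, E. Any move reaching one of these is winning.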